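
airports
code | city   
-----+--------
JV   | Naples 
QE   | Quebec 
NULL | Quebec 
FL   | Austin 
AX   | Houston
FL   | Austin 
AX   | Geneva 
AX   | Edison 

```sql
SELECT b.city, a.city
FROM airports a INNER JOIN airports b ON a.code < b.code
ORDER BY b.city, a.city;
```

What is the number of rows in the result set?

17

INNER JOIN keeps only pairs where the ON condition holds.
Matching on a.code < b.code. A NULL in a compared column never satisfies the condition.
- a row (code=JV): matches 1 b row(s) → 1 output row(s).
- a row (code=QE): no match → dropped.
- a row (code=NULL): no match → dropped.
- a row (code=FL): matches 2 b row(s) → 2 output row(s).
- a row (code=AX): matches 4 b row(s) → 4 output row(s).
- a row (code=FL): matches 2 b row(s) → 2 output row(s).
- a row (code=AX): matches 4 b row(s) → 4 output row(s).
- a row (code=AX): matches 4 b row(s) → 4 output row(s).
Total: 17 rows.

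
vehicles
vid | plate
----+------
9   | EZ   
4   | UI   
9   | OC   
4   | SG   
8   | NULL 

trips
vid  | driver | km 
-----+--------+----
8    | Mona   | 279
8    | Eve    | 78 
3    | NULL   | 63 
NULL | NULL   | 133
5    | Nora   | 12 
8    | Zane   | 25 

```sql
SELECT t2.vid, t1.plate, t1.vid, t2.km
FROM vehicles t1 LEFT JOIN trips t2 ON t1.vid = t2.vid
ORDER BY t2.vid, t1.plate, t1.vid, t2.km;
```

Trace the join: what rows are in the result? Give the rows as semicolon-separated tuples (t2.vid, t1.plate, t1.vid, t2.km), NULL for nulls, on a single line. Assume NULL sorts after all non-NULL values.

(8, NULL, 8, 25); (8, NULL, 8, 78); (8, NULL, 8, 279); (NULL, EZ, 9, NULL); (NULL, OC, 9, NULL); (NULL, SG, 4, NULL); (NULL, UI, 4, NULL)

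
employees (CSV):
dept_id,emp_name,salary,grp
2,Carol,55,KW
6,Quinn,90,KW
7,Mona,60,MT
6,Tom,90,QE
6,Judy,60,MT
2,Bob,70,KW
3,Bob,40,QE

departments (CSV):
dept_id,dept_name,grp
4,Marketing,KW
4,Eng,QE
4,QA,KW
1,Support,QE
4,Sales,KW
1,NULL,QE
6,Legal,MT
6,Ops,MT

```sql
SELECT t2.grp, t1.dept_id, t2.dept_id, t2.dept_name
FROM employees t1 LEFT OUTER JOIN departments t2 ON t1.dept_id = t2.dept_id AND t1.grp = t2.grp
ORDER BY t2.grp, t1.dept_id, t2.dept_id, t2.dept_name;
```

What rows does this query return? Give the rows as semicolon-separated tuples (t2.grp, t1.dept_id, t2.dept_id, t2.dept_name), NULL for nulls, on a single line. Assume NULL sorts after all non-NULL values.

(MT, 6, 6, Legal); (MT, 6, 6, Ops); (NULL, 2, NULL, NULL); (NULL, 2, NULL, NULL); (NULL, 3, NULL, NULL); (NULL, 6, NULL, NULL); (NULL, 6, NULL, NULL); (NULL, 7, NULL, NULL)

LEFT JOIN keeps every row from `employees`; unmatched rows get NULL for `departments`'s columns.
Matching on t1.dept_id = t2.dept_id AND t1.grp = t2.grp.
- t1[0] dept_id=2, grp=KW → no match; kept with NULLs on the t2 side.
- t1[1] dept_id=6, grp=KW → no match; kept with NULLs on the t2 side.
- t1[2] dept_id=7, grp=MT → no match; kept with NULLs on the t2 side.
- t1[3] dept_id=6, grp=QE → no match; kept with NULLs on the t2 side.
- t1[4] dept_id=6, grp=MT → 2 match(es) in t2 → 2 row(s).
- t1[5] dept_id=2, grp=KW → no match; kept with NULLs on the t2 side.
- t1[6] dept_id=3, grp=QE → no match; kept with NULLs on the t2 side.
After projecting and ordering:
t2.grp | t1.dept_id | t2.dept_id | t2.dept_name
MT | 6 | 6 | Legal
MT | 6 | 6 | Ops
NULL | 2 | NULL | NULL
NULL | 2 | NULL | NULL
NULL | 3 | NULL | NULL
NULL | 6 | NULL | NULL
NULL | 6 | NULL | NULL
NULL | 7 | NULL | NULL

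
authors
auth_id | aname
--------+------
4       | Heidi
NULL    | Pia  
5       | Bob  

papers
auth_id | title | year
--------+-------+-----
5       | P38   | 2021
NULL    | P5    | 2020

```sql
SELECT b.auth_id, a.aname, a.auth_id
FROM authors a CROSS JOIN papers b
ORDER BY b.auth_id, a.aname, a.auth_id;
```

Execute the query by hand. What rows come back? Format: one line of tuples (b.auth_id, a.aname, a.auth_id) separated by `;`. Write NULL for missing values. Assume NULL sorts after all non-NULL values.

(5, Bob, 5); (5, Heidi, 4); (5, Pia, NULL); (NULL, Bob, 5); (NULL, Heidi, 4); (NULL, Pia, NULL)

CROSS JOIN pairs every row of `authors` with every row of `papers`: 3 × 2 = 6 rows.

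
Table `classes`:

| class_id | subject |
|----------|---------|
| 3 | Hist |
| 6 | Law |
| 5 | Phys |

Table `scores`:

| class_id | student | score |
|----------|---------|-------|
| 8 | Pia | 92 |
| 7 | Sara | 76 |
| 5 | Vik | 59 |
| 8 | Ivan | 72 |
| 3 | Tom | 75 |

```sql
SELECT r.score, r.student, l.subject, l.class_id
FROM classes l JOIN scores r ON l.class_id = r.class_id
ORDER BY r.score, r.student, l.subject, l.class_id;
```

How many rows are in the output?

INNER JOIN keeps only pairs where the ON condition holds.
Matching on l.class_id = r.class_id.
- l (class_id=3) pairs with 1 row(s) of r.
- l (class_id=6) has no partner → excluded.
- l (class_id=5) pairs with 1 row(s) of r.
Total: 2 rows.

2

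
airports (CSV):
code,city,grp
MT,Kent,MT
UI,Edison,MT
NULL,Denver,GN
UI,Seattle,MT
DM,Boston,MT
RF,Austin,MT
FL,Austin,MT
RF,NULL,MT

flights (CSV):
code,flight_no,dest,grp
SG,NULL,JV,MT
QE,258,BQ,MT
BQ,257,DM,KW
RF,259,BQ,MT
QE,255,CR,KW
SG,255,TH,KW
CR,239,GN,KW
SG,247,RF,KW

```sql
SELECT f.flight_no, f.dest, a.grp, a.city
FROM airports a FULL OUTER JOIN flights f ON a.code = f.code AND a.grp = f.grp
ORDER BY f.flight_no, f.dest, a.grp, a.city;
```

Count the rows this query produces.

15

FULL OUTER JOIN keeps every row from both sides; unmatched rows get NULL for the other side's columns.
Matching on a.code = f.code AND a.grp = f.grp. A NULL in a compared column never satisfies the condition.
- a[0] code=MT, grp=MT → no match; kept with NULLs on the f side.
- a[1] code=UI, grp=MT → no match; kept with NULLs on the f side.
- a[2] code=NULL, grp=GN → no match; kept with NULLs on the f side.
- a[3] code=UI, grp=MT → no match; kept with NULLs on the f side.
- a[4] code=DM, grp=MT → no match; kept with NULLs on the f side.
- a[5] code=RF, grp=MT → 1 match(es) in f → 1 row(s).
- a[6] code=FL, grp=MT → no match; kept with NULLs on the f side.
- a[7] code=RF, grp=MT → 1 match(es) in f → 1 row(s).
- plus 7 unmatched f row(s), each kept with NULL a columns.
Total: 2 matched + 13 padded = 15 rows.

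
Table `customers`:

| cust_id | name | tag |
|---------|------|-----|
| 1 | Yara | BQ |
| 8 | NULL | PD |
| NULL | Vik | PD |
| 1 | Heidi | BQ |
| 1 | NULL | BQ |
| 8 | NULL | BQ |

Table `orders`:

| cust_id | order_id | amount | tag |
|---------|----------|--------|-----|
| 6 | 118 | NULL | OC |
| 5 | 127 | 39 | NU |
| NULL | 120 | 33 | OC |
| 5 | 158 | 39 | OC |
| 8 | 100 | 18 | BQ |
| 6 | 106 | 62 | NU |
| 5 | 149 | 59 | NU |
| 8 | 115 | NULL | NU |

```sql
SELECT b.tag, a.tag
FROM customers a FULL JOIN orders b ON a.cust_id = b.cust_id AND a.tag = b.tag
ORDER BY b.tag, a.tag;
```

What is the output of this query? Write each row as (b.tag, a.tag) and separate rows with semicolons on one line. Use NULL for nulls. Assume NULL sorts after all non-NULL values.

FULL OUTER JOIN keeps every row from both sides; unmatched rows get NULL for the other side's columns.
Matching on a.cust_id = b.cust_id AND a.tag = b.tag. A NULL in a compared column never satisfies the condition.
Matched pairs: 1; unmatched a rows kept: 5; unmatched b rows kept: 7.

(BQ, BQ); (NU, NULL); (NU, NULL); (NU, NULL); (NU, NULL); (OC, NULL); (OC, NULL); (OC, NULL); (NULL, BQ); (NULL, BQ); (NULL, BQ); (NULL, PD); (NULL, PD)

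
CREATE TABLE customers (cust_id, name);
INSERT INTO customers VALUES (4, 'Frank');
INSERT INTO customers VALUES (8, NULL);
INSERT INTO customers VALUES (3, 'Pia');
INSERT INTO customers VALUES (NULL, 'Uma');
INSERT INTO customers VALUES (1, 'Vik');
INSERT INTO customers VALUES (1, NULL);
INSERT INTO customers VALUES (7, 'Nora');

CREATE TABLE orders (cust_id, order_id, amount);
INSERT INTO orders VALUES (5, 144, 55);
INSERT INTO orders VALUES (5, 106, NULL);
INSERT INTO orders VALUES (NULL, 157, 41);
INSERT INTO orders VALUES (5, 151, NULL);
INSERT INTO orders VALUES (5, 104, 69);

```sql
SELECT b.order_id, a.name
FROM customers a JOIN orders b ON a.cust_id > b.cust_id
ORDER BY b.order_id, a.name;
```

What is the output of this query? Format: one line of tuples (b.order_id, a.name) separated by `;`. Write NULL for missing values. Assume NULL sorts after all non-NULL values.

(104, Nora); (104, NULL); (106, Nora); (106, NULL); (144, Nora); (144, NULL); (151, Nora); (151, NULL)

INNER JOIN keeps only pairs where the ON condition holds.
Matching on a.cust_id > b.cust_id. A NULL in a compared column never satisfies the condition.
- cust_id=4: no matching b row, dropped.
- cust_id=8: 4 matching b row(s), so 4 row(s) emitted.
- cust_id=3: no matching b row, dropped.
- cust_id=NULL: no matching b row, dropped.
- cust_id=1: no matching b row, dropped.
- cust_id=1: no matching b row, dropped.
- cust_id=7: 4 matching b row(s), so 4 row(s) emitted.
After projecting and ordering:
b.order_id | a.name
104 | Nora
104 | NULL
106 | Nora
106 | NULL
144 | Nora
144 | NULL
151 | Nora
151 | NULL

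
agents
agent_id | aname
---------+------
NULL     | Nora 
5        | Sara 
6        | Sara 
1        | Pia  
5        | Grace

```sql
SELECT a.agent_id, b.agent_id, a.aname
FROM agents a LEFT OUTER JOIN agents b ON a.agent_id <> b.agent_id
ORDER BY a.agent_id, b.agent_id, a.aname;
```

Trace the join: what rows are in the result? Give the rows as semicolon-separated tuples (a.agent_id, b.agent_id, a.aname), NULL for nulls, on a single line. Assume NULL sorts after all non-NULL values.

(1, 5, Pia); (1, 5, Pia); (1, 6, Pia); (5, 1, Grace); (5, 1, Sara); (5, 6, Grace); (5, 6, Sara); (6, 1, Sara); (6, 5, Sara); (6, 5, Sara); (NULL, NULL, Nora)

LEFT JOIN keeps every row from `agents a`; unmatched rows get NULL for `agents b`'s columns.
Matching on a.agent_id <> b.agent_id. A NULL in a compared column never satisfies the condition.
Matched pairs: 10; unmatched a rows kept: 1.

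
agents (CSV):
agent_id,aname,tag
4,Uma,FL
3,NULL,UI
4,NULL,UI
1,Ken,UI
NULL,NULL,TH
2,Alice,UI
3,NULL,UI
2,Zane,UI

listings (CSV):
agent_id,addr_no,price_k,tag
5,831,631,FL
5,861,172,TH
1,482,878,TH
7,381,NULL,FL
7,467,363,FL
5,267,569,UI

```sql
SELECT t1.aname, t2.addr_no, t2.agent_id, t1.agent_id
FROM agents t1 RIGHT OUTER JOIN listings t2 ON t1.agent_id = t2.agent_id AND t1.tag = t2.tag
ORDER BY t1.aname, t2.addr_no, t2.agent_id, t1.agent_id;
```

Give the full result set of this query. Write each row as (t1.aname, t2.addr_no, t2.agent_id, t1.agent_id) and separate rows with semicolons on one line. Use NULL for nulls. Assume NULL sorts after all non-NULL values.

(NULL, 267, 5, NULL); (NULL, 381, 7, NULL); (NULL, 467, 7, NULL); (NULL, 482, 1, NULL); (NULL, 831, 5, NULL); (NULL, 861, 5, NULL)

RIGHT JOIN keeps every row from `listings`; unmatched rows get NULL for `agents`'s columns.
Matching on t1.agent_id = t2.agent_id AND t1.tag = t2.tag. A NULL in a compared column never satisfies the condition.
- t1 (agent_id=4, tag=FL) has no partner in t2.
- t1 (agent_id=3, tag=UI) has no partner in t2.
- t1 (agent_id=4, tag=UI) has no partner in t2.
- t1 (agent_id=1, tag=UI) has no partner in t2.
- t1 (agent_id=NULL, tag=TH) has no partner in t2.
- t1 (agent_id=2, tag=UI) has no partner in t2.
- t1 (agent_id=3, tag=UI) has no partner in t2.
- t1 (agent_id=2, tag=UI) has no partner in t2.
- plus 6 unmatched t2 row(s), each kept with NULL t1 columns.
After projecting and ordering:
t1.aname | t2.addr_no | t2.agent_id | t1.agent_id
NULL | 267 | 5 | NULL
NULL | 381 | 7 | NULL
NULL | 467 | 7 | NULL
NULL | 482 | 1 | NULL
NULL | 831 | 5 | NULL
NULL | 861 | 5 | NULL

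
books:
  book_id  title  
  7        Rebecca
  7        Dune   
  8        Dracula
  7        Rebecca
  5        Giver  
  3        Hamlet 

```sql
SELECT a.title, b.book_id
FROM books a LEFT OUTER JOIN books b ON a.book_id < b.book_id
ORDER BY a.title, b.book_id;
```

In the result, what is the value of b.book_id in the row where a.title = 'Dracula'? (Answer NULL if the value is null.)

LEFT JOIN keeps every row from `books a`; unmatched rows get NULL for `books b`'s columns.
Matching on a.book_id < b.book_id.
Matched pairs: 12; unmatched a rows kept: 1.

NULL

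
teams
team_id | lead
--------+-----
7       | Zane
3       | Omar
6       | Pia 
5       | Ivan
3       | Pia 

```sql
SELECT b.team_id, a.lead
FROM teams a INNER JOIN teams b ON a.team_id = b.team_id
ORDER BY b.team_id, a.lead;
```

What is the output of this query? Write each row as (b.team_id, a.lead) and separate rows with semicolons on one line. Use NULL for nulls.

(3, Omar); (3, Omar); (3, Pia); (3, Pia); (5, Ivan); (6, Pia); (7, Zane)

INNER JOIN keeps only pairs where the ON condition holds.
Matching on a.team_id = b.team_id.
Matched pairs: 7.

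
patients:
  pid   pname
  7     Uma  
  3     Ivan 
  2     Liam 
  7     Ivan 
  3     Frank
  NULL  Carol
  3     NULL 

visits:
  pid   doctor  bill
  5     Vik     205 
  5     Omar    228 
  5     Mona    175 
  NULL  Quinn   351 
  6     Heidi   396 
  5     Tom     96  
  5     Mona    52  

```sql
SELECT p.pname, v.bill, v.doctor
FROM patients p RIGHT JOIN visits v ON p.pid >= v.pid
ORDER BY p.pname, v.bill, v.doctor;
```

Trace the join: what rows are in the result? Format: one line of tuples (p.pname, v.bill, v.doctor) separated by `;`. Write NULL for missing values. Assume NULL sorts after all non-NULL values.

(Ivan, 52, Mona); (Ivan, 96, Tom); (Ivan, 175, Mona); (Ivan, 205, Vik); (Ivan, 228, Omar); (Ivan, 396, Heidi); (Uma, 52, Mona); (Uma, 96, Tom); (Uma, 175, Mona); (Uma, 205, Vik); (Uma, 228, Omar); (Uma, 396, Heidi); (NULL, 351, Quinn)

RIGHT JOIN keeps every row from `visits`; unmatched rows get NULL for `patients`'s columns.
Matching on p.pid >= v.pid. A NULL in a compared column never satisfies the condition.
Matched pairs: 12; unmatched v rows kept: 1.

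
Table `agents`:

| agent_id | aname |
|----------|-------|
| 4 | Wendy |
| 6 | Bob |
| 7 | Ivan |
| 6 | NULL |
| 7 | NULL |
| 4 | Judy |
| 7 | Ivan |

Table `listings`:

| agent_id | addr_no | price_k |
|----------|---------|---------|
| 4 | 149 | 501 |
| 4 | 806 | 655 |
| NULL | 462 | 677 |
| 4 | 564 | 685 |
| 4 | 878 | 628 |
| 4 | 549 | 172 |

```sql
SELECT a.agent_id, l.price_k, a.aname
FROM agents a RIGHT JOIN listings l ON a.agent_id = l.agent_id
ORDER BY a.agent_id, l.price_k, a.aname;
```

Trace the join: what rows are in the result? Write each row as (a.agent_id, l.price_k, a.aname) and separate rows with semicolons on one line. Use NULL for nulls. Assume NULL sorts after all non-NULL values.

RIGHT JOIN keeps every row from `listings`; unmatched rows get NULL for `agents`'s columns.
Matching on a.agent_id = l.agent_id. A NULL in a compared column never satisfies the condition.
- a (agent_id=4) pairs with 5 row(s) of l.
- a (agent_id=6) has no partner in l.
- a (agent_id=7) has no partner in l.
- a (agent_id=6) has no partner in l.
- a (agent_id=7) has no partner in l.
- a (agent_id=4) pairs with 5 row(s) of l.
- a (agent_id=7) has no partner in l.
- 1 l row(s) had no a match → kept, a columns NULL.

(4, 172, Judy); (4, 172, Wendy); (4, 501, Judy); (4, 501, Wendy); (4, 628, Judy); (4, 628, Wendy); (4, 655, Judy); (4, 655, Wendy); (4, 685, Judy); (4, 685, Wendy); (NULL, 677, NULL)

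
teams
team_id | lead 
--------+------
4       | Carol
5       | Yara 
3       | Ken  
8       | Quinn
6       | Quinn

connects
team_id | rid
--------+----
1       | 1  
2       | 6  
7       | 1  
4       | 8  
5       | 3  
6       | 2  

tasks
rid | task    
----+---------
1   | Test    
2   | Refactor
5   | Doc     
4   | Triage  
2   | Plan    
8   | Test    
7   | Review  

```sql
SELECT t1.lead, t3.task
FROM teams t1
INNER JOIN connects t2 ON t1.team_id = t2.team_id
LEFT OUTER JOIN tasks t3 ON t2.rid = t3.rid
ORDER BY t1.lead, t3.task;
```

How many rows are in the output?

4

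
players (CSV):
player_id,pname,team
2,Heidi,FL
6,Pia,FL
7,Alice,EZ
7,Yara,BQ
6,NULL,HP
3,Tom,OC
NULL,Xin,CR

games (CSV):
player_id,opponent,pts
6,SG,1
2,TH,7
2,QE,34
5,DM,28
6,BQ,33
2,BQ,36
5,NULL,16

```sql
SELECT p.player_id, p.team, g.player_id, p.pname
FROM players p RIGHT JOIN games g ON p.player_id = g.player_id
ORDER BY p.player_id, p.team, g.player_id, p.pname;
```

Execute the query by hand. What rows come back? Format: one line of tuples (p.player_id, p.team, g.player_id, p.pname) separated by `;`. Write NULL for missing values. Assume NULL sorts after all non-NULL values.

(2, FL, 2, Heidi); (2, FL, 2, Heidi); (2, FL, 2, Heidi); (6, FL, 6, Pia); (6, FL, 6, Pia); (6, HP, 6, NULL); (6, HP, 6, NULL); (NULL, NULL, 5, NULL); (NULL, NULL, 5, NULL)

RIGHT JOIN keeps every row from `games`; unmatched rows get NULL for `players`'s columns.
Matching on p.player_id = g.player_id. A NULL in a compared column never satisfies the condition.
- p row (player_id=2): matches 3 g row(s) → 3 output row(s).
- p row (player_id=6): matches 2 g row(s) → 2 output row(s).
- p row (player_id=7): no match.
- p row (player_id=7): no match.
- p row (player_id=6): matches 2 g row(s) → 2 output row(s).
- p row (player_id=3): no match.
- p row (player_id=NULL): no match.
- plus 2 unmatched g row(s), each kept with NULL p columns.
After projecting and ordering:
p.player_id | p.team | g.player_id | p.pname
2 | FL | 2 | Heidi
2 | FL | 2 | Heidi
2 | FL | 2 | Heidi
6 | FL | 6 | Pia
6 | FL | 6 | Pia
6 | HP | 6 | NULL
6 | HP | 6 | NULL
NULL | NULL | 5 | NULL
NULL | NULL | 5 | NULL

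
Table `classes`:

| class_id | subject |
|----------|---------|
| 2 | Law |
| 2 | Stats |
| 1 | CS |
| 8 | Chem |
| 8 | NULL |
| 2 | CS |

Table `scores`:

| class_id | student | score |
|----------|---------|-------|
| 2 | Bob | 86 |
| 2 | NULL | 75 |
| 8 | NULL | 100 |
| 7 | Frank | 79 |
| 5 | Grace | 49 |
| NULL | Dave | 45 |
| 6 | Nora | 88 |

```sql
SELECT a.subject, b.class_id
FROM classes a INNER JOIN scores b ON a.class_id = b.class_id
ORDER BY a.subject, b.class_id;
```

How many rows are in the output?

8

INNER JOIN keeps only pairs where the ON condition holds.
Matching on a.class_id = b.class_id. A NULL in a compared column never satisfies the condition.
- a[0] class_id=2 → 2 match(es) in b → 2 row(s).
- a[1] class_id=2 → 2 match(es) in b → 2 row(s).
- a[2] class_id=1 → no match; dropped.
- a[3] class_id=8 → 1 match(es) in b → 1 row(s).
- a[4] class_id=8 → 1 match(es) in b → 1 row(s).
- a[5] class_id=2 → 2 match(es) in b → 2 row(s).
Total: 8 rows.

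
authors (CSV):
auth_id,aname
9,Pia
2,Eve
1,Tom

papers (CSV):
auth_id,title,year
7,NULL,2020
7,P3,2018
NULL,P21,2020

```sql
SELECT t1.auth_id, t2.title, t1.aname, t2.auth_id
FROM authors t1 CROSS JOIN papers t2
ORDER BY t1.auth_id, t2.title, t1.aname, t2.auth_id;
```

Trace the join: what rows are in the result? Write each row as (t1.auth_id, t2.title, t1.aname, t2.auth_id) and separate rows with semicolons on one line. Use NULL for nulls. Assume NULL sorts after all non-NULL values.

(1, P21, Tom, NULL); (1, P3, Tom, 7); (1, NULL, Tom, 7); (2, P21, Eve, NULL); (2, P3, Eve, 7); (2, NULL, Eve, 7); (9, P21, Pia, NULL); (9, P3, Pia, 7); (9, NULL, Pia, 7)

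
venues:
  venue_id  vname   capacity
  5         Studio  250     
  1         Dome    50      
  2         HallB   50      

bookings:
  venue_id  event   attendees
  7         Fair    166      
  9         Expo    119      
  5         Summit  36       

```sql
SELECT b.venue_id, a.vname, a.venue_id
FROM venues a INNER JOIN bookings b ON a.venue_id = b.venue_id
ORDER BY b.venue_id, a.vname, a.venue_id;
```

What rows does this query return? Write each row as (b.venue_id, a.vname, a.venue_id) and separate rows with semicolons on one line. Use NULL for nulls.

(5, Studio, 5)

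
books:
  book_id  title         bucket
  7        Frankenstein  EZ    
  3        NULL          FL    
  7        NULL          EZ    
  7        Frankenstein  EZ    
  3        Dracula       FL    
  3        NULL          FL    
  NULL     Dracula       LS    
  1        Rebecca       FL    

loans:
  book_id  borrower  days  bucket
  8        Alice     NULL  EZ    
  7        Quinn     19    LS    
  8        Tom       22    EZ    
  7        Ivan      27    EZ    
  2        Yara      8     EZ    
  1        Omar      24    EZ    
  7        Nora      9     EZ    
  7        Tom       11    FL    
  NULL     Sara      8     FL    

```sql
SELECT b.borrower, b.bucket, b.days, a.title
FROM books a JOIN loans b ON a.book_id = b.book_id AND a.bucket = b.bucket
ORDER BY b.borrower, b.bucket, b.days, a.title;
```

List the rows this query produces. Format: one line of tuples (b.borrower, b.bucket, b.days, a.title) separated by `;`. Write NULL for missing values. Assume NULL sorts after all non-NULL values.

INNER JOIN keeps only pairs where the ON condition holds.
Matching on a.book_id = b.book_id AND a.bucket = b.bucket. A NULL in a compared column never satisfies the condition.
Matched pairs: 6.

(Ivan, EZ, 27, Frankenstein); (Ivan, EZ, 27, Frankenstein); (Ivan, EZ, 27, NULL); (Nora, EZ, 9, Frankenstein); (Nora, EZ, 9, Frankenstein); (Nora, EZ, 9, NULL)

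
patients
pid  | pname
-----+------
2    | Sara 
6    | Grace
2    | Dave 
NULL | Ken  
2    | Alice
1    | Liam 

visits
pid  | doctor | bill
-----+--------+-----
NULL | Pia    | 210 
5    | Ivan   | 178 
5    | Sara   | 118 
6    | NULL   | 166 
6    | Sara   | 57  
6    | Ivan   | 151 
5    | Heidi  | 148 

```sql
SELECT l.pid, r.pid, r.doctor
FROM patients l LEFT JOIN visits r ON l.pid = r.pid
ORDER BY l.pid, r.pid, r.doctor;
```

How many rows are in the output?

8

LEFT JOIN keeps every row from `patients`; unmatched rows get NULL for `visits`'s columns.
Matching on l.pid = r.pid. A NULL in a compared column never satisfies the condition.
Matched pairs: 3; unmatched l rows kept: 5.
Total: 3 matched + 5 padded = 8 rows.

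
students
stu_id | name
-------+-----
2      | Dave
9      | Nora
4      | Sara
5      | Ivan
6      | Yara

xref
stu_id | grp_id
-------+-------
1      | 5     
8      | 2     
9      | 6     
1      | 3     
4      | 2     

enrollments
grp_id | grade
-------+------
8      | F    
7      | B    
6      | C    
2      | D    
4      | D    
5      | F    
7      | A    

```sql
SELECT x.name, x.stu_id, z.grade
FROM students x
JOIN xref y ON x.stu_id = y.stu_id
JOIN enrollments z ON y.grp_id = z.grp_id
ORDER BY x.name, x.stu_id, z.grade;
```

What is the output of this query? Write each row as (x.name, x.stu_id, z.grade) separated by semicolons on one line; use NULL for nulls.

(Nora, 9, C); (Sara, 4, D)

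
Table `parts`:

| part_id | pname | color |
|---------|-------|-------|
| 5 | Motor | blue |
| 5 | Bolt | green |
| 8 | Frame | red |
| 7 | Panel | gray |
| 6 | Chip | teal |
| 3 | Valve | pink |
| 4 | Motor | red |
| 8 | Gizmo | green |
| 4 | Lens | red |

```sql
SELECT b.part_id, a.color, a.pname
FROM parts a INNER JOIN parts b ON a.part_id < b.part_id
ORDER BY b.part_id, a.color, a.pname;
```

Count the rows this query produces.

INNER JOIN keeps only pairs where the ON condition holds.
Matching on a.part_id < b.part_id.
Matched pairs: 33.
Total: 33 rows.

33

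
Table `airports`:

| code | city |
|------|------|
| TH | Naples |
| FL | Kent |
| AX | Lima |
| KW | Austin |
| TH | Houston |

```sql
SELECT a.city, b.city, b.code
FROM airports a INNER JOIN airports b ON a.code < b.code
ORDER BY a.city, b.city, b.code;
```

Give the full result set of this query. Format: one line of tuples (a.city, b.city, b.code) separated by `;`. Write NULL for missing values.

(Austin, Houston, TH); (Austin, Naples, TH); (Kent, Austin, KW); (Kent, Houston, TH); (Kent, Naples, TH); (Lima, Austin, KW); (Lima, Houston, TH); (Lima, Kent, FL); (Lima, Naples, TH)

INNER JOIN keeps only pairs where the ON condition holds.
Matching on a.code < b.code.
Matched pairs: 9.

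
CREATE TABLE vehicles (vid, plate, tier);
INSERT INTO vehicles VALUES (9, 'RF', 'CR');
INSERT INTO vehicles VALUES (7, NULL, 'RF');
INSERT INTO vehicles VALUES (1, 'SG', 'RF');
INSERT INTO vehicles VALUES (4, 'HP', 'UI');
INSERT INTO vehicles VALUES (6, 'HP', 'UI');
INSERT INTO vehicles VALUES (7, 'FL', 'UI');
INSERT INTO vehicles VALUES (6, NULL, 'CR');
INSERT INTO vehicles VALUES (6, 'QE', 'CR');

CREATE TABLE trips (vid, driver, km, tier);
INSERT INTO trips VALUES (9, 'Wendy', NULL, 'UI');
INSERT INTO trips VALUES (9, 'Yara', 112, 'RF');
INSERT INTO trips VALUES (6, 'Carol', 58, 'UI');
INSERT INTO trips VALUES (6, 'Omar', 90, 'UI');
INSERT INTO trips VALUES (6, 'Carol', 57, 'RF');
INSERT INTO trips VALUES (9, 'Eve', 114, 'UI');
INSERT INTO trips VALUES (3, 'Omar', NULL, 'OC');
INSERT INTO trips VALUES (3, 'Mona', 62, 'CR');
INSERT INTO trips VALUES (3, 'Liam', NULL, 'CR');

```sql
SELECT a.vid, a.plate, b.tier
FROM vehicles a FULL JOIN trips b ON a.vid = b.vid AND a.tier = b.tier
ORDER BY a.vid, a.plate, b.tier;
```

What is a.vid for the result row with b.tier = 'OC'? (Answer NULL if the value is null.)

FULL OUTER JOIN keeps every row from both sides; unmatched rows get NULL for the other side's columns.
Matching on a.vid = b.vid AND a.tier = b.tier.
- a row (vid=9, tier=CR): no match → kept, b columns NULL.
- a row (vid=7, tier=RF): no match → kept, b columns NULL.
- a row (vid=1, tier=RF): no match → kept, b columns NULL.
- a row (vid=4, tier=UI): no match → kept, b columns NULL.
- a row (vid=6, tier=UI): matches 2 b row(s) → 2 output row(s).
- a row (vid=7, tier=UI): no match → kept, b columns NULL.
- a row (vid=6, tier=CR): no match → kept, b columns NULL.
- a row (vid=6, tier=CR): no match → kept, b columns NULL.
- plus 7 unmatched b row(s), each kept with NULL a columns.

NULL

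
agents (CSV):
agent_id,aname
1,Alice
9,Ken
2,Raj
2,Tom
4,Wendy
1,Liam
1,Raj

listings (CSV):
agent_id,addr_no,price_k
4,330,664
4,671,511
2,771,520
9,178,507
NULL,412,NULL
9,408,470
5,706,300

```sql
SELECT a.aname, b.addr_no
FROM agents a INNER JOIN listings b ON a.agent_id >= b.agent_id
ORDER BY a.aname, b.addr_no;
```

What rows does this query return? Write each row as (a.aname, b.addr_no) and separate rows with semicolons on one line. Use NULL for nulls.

INNER JOIN keeps only pairs where the ON condition holds.
Matching on a.agent_id >= b.agent_id. A NULL in a compared column never satisfies the condition.
Matched pairs: 11.

(Ken, 178); (Ken, 330); (Ken, 408); (Ken, 671); (Ken, 706); (Ken, 771); (Raj, 771); (Tom, 771); (Wendy, 330); (Wendy, 671); (Wendy, 771)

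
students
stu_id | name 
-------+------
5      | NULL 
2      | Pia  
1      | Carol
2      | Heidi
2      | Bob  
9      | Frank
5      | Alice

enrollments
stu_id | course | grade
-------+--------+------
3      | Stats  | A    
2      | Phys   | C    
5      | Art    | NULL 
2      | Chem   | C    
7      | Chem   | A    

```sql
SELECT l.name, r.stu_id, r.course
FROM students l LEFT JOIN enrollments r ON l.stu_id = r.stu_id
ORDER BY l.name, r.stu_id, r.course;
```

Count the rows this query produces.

10

LEFT JOIN keeps every row from `students`; unmatched rows get NULL for `enrollments`'s columns.
Matching on l.stu_id = r.stu_id.
- l (stu_id=5) pairs with 1 row(s) of r.
- l (stu_id=2) pairs with 2 row(s) of r.
- l (stu_id=1) has no partner → padded with NULL.
- l (stu_id=2) pairs with 2 row(s) of r.
- l (stu_id=2) pairs with 2 row(s) of r.
- l (stu_id=9) has no partner → padded with NULL.
- l (stu_id=5) pairs with 1 row(s) of r.
Total: 8 matched + 2 padded = 10 rows.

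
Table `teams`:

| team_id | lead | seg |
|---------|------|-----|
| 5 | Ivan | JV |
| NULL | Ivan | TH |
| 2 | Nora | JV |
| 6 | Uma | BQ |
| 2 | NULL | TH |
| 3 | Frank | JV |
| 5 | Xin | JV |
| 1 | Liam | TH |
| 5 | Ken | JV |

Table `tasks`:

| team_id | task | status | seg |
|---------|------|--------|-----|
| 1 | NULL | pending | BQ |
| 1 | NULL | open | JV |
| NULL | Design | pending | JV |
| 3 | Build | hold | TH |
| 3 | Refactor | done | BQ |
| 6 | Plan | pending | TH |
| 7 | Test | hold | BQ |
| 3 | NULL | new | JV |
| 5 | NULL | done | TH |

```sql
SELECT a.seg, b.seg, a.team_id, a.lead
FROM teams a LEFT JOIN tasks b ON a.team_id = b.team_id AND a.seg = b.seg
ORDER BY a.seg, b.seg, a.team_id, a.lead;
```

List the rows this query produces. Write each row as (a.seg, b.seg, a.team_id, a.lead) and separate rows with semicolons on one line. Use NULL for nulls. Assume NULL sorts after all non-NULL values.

LEFT JOIN keeps every row from `teams`; unmatched rows get NULL for `tasks`'s columns.
Matching on a.team_id = b.team_id AND a.seg = b.seg. A NULL in a compared column never satisfies the condition.
- a (team_id=5, seg=JV) has no partner → padded with NULL.
- a (team_id=NULL, seg=TH) has no partner → padded with NULL.
- a (team_id=2, seg=JV) has no partner → padded with NULL.
- a (team_id=6, seg=BQ) has no partner → padded with NULL.
- a (team_id=2, seg=TH) has no partner → padded with NULL.
- a (team_id=3, seg=JV) pairs with 1 row(s) of b.
- a (team_id=5, seg=JV) has no partner → padded with NULL.
- a (team_id=1, seg=TH) has no partner → padded with NULL.
- a (team_id=5, seg=JV) has no partner → padded with NULL.
After projecting and ordering:
a.seg | b.seg | a.team_id | a.lead
BQ | NULL | 6 | Uma
JV | JV | 3 | Frank
JV | NULL | 2 | Nora
JV | NULL | 5 | Ivan
JV | NULL | 5 | Ken
JV | NULL | 5 | Xin
TH | NULL | 1 | Liam
TH | NULL | 2 | NULL
TH | NULL | NULL | Ivan

(BQ, NULL, 6, Uma); (JV, JV, 3, Frank); (JV, NULL, 2, Nora); (JV, NULL, 5, Ivan); (JV, NULL, 5, Ken); (JV, NULL, 5, Xin); (TH, NULL, 1, Liam); (TH, NULL, 2, NULL); (TH, NULL, NULL, Ivan)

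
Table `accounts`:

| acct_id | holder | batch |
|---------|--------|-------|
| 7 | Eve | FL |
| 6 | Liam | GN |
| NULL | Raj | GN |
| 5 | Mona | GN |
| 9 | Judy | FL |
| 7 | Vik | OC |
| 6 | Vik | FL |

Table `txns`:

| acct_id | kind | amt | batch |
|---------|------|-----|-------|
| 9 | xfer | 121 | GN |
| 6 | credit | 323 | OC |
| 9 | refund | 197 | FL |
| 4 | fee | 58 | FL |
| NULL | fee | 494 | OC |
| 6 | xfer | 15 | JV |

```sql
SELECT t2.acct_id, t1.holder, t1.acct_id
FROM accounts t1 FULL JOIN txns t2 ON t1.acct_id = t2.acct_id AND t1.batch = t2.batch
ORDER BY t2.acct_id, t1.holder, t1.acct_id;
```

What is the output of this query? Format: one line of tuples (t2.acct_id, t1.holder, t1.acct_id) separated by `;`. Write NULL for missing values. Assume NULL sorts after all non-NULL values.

FULL OUTER JOIN keeps every row from both sides; unmatched rows get NULL for the other side's columns.
Matching on t1.acct_id = t2.acct_id AND t1.batch = t2.batch. A NULL in a compared column never satisfies the condition.
- t1 (acct_id=7, batch=FL) has no partner → padded with NULL.
- t1 (acct_id=6, batch=GN) has no partner → padded with NULL.
- t1 (acct_id=NULL, batch=GN) has no partner → padded with NULL.
- t1 (acct_id=5, batch=GN) has no partner → padded with NULL.
- t1 (acct_id=9, batch=FL) pairs with 1 row(s) of t2.
- t1 (acct_id=7, batch=OC) has no partner → padded with NULL.
- t1 (acct_id=6, batch=FL) has no partner → padded with NULL.
- 5 t2 row(s) had no t1 match → kept, t1 columns NULL.

(4, NULL, NULL); (6, NULL, NULL); (6, NULL, NULL); (9, Judy, 9); (9, NULL, NULL); (NULL, Eve, 7); (NULL, Liam, 6); (NULL, Mona, 5); (NULL, Raj, NULL); (NULL, Vik, 6); (NULL, Vik, 7); (NULL, NULL, NULL)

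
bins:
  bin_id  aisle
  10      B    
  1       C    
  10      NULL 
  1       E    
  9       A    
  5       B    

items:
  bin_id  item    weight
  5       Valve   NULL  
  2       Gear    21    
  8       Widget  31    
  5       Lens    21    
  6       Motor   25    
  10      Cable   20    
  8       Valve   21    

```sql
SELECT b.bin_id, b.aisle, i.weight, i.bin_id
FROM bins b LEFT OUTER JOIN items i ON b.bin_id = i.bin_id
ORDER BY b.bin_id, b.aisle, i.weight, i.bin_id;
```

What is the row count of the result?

LEFT JOIN keeps every row from `bins`; unmatched rows get NULL for `items`'s columns.
Matching on b.bin_id = i.bin_id.
- b (bin_id=10) pairs with 1 row(s) of i.
- b (bin_id=1) has no partner → padded with NULL.
- b (bin_id=10) pairs with 1 row(s) of i.
- b (bin_id=1) has no partner → padded with NULL.
- b (bin_id=9) has no partner → padded with NULL.
- b (bin_id=5) pairs with 2 row(s) of i.
Total: 4 matched + 3 padded = 7 rows.

7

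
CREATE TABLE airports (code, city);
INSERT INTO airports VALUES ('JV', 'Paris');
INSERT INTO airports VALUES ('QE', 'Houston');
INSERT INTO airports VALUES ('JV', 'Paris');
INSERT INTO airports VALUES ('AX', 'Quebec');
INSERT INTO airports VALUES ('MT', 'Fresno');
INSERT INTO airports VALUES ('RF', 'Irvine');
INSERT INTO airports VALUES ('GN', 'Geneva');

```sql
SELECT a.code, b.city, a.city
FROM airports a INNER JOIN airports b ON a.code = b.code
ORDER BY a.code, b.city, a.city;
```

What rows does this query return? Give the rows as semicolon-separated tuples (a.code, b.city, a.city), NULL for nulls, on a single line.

(AX, Quebec, Quebec); (GN, Geneva, Geneva); (JV, Paris, Paris); (JV, Paris, Paris); (JV, Paris, Paris); (JV, Paris, Paris); (MT, Fresno, Fresno); (QE, Houston, Houston); (RF, Irvine, Irvine)

INNER JOIN keeps only pairs where the ON condition holds.
Matching on a.code = b.code.
- a (code=JV) pairs with 2 row(s) of b.
- a (code=QE) pairs with 1 row(s) of b.
- a (code=JV) pairs with 2 row(s) of b.
- a (code=AX) pairs with 1 row(s) of b.
- a (code=MT) pairs with 1 row(s) of b.
- a (code=RF) pairs with 1 row(s) of b.
- a (code=GN) pairs with 1 row(s) of b.
After projecting and ordering:
a.code | b.city | a.city
AX | Quebec | Quebec
GN | Geneva | Geneva
JV | Paris | Paris
JV | Paris | Paris
JV | Paris | Paris
JV | Paris | Paris
MT | Fresno | Fresno
QE | Houston | Houston
RF | Irvine | Irvine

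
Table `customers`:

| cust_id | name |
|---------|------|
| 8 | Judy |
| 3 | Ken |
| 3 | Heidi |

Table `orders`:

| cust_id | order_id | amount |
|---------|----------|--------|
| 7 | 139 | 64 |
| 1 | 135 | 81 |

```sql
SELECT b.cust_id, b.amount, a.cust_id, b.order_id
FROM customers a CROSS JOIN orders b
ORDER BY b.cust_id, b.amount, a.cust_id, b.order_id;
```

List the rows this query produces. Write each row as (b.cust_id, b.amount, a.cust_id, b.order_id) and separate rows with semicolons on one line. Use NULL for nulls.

(1, 81, 3, 135); (1, 81, 3, 135); (1, 81, 8, 135); (7, 64, 3, 139); (7, 64, 3, 139); (7, 64, 8, 139)

CROSS JOIN pairs every row of `customers` with every row of `orders`: 3 × 2 = 6 rows.
After projecting and ordering:
b.cust_id | b.amount | a.cust_id | b.order_id
1 | 81 | 3 | 135
1 | 81 | 3 | 135
1 | 81 | 8 | 135
7 | 64 | 3 | 139
7 | 64 | 3 | 139
7 | 64 | 8 | 139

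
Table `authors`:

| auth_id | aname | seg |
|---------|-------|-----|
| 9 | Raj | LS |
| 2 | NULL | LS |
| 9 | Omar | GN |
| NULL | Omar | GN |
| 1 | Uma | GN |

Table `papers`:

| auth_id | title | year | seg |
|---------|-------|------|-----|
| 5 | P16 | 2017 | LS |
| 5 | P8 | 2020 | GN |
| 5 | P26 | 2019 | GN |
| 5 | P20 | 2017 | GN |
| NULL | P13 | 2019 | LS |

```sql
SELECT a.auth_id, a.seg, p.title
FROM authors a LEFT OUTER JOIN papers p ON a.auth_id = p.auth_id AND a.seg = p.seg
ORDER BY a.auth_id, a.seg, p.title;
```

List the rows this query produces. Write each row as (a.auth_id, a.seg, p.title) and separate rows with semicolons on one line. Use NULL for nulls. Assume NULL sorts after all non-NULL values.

(1, GN, NULL); (2, LS, NULL); (9, GN, NULL); (9, LS, NULL); (NULL, GN, NULL)

LEFT JOIN keeps every row from `authors`; unmatched rows get NULL for `papers`'s columns.
Matching on a.auth_id = p.auth_id AND a.seg = p.seg. A NULL in a compared column never satisfies the condition.
Matched pairs: 0; unmatched a rows kept: 5.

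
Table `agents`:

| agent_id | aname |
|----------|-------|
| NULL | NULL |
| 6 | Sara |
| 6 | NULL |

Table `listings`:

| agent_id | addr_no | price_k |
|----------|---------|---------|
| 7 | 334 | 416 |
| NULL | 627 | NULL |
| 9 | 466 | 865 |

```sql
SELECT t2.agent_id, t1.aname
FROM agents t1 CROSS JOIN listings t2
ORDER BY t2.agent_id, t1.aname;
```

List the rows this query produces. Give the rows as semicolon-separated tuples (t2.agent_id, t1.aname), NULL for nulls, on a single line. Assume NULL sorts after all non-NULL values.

(7, Sara); (7, NULL); (7, NULL); (9, Sara); (9, NULL); (9, NULL); (NULL, Sara); (NULL, NULL); (NULL, NULL)

CROSS JOIN pairs every row of `agents` with every row of `listings`: 3 × 3 = 9 rows.
After projecting and ordering:
t2.agent_id | t1.aname
7 | Sara
7 | NULL
7 | NULL
9 | Sara
9 | NULL
9 | NULL
NULL | Sara
NULL | NULL
NULL | NULL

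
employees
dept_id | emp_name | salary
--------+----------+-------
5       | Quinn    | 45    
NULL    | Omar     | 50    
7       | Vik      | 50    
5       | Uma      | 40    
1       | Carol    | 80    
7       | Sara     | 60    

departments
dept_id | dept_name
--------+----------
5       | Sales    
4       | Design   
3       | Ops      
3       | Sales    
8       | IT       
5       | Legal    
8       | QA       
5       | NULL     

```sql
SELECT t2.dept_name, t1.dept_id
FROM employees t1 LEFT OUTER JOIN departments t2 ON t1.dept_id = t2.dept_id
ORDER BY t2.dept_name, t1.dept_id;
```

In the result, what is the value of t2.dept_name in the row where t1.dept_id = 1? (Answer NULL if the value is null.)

NULL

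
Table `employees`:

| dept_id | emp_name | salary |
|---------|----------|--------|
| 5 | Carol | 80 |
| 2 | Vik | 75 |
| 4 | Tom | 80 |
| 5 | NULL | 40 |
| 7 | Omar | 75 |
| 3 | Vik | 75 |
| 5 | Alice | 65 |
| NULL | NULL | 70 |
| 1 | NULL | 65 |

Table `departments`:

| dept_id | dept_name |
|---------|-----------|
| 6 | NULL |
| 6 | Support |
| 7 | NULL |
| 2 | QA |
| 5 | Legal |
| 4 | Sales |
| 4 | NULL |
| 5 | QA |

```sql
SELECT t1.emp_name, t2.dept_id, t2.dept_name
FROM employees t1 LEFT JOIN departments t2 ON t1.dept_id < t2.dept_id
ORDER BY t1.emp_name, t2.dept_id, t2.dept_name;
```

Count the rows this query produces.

38

LEFT JOIN keeps every row from `employees`; unmatched rows get NULL for `departments`'s columns.
Matching on t1.dept_id < t2.dept_id. A NULL in a compared column never satisfies the condition.
Matched pairs: 36; unmatched t1 rows kept: 2.
Total: 36 matched + 2 padded = 38 rows.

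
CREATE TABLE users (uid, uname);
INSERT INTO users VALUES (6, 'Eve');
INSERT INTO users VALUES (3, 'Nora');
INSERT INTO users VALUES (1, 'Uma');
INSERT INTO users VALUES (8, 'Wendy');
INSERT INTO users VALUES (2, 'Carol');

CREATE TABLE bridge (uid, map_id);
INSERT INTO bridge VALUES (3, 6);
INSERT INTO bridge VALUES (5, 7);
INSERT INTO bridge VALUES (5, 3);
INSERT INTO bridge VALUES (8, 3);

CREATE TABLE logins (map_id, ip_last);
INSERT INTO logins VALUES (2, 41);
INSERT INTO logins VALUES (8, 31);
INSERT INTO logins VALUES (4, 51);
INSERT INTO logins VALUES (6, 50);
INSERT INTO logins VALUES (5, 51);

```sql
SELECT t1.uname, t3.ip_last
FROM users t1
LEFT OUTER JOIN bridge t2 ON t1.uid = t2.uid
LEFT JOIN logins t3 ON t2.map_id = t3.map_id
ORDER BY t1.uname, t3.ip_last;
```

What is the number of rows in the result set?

5

Joins associate left-to-right: users LEFT JOIN bridge on uid gives 5 intermediate row(s).
Then LEFT JOIN `logins t3` on map_id: each of those 5 rows is kept; rows whose t2.map_id has no match in t3 get NULL for t3's columns.
Result: 5 row(s).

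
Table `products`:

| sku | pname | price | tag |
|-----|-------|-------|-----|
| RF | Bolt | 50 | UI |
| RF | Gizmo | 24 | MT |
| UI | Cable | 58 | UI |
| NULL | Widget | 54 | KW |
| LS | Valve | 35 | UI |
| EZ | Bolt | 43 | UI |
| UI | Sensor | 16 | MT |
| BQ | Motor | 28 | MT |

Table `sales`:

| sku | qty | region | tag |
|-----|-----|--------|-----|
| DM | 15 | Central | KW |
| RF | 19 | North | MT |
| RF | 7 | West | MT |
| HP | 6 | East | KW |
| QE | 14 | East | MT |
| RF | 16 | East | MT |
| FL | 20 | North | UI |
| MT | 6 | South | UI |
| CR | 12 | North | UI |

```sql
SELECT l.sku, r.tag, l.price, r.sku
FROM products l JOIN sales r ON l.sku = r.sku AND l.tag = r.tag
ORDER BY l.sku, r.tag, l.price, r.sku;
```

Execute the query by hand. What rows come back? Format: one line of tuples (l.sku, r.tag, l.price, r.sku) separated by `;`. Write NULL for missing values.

(RF, MT, 24, RF); (RF, MT, 24, RF); (RF, MT, 24, RF)

INNER JOIN keeps only pairs where the ON condition holds.
Matching on l.sku = r.sku AND l.tag = r.tag. A NULL in a compared column never satisfies the condition.
- l row (sku=RF, tag=UI): no match → dropped.
- l row (sku=RF, tag=MT): matches 3 r row(s) → 3 output row(s).
- l row (sku=UI, tag=UI): no match → dropped.
- l row (sku=NULL, tag=KW): no match → dropped.
- l row (sku=LS, tag=UI): no match → dropped.
- l row (sku=EZ, tag=UI): no match → dropped.
- l row (sku=UI, tag=MT): no match → dropped.
- l row (sku=BQ, tag=MT): no match → dropped.
After projecting and ordering:
l.sku | r.tag | l.price | r.sku
RF | MT | 24 | RF
RF | MT | 24 | RF
RF | MT | 24 | RF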